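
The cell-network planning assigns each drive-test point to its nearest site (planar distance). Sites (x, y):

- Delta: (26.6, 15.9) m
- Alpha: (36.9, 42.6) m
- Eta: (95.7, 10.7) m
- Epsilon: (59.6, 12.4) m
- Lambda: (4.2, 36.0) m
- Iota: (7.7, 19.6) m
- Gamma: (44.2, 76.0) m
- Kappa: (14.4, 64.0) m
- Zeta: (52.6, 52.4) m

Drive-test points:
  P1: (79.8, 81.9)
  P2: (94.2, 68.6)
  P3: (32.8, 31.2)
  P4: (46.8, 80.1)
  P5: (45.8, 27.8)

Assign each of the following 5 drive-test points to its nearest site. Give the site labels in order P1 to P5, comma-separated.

Gamma, Zeta, Alpha, Gamma, Alpha

P1 → Gamma (d²=1302.17)
P2 → Zeta (d²=1993.00)
P3 → Alpha (d²=146.77)
P4 → Gamma (d²=23.57)
P5 → Alpha (d²=298.25)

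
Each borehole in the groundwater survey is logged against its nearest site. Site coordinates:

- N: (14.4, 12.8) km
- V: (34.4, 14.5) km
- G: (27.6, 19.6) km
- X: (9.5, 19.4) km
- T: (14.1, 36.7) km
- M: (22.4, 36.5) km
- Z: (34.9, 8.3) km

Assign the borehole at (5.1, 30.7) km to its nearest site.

T

Squared distances to each site:
N: 406.900; V: 1120.930; G: 629.460; X: 147.050; T: 117.000; M: 332.930; Z: 1389.800.
Minimum at T.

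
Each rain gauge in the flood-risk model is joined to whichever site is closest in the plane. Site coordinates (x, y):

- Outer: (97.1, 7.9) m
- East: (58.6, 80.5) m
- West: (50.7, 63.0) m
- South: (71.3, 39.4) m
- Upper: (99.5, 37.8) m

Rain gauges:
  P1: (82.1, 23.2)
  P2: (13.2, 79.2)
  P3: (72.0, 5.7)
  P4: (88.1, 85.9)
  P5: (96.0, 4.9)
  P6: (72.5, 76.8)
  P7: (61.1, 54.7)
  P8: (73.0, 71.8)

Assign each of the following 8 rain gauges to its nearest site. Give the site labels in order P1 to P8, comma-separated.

South, West, Outer, East, Outer, East, West, East

P1 → South (d²=379.08)
P2 → West (d²=1668.69)
P3 → Outer (d²=634.85)
P4 → East (d²=899.41)
P5 → Outer (d²=10.21)
P6 → East (d²=206.90)
P7 → West (d²=177.05)
P8 → East (d²=283.05)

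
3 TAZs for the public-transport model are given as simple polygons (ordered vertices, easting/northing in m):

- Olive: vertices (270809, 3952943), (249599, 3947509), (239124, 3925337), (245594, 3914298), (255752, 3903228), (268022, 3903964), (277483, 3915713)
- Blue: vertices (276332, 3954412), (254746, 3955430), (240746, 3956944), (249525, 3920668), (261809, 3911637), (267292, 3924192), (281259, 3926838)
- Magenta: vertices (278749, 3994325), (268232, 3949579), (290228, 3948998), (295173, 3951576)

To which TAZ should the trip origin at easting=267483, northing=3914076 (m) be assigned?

Cast a ray rightward from (267483, 3914076). For each polygon, the edges (by vertex number in listed order) whose endpoints lie on opposite sides of northing = 3914076, where each meets that height, and whether that is right or left of the point:
Olive: 4–5 at easting≈245797.7 (left), 6–7 at easting≈276164.8 (right) → 1 crossing.
Blue: 4–5 at easting≈258491.5 (left), 5–6 at easting≈262874.2 (left) → 0 crossings.
Magenta: no edge straddles that height → 0 crossings.
Only Olive has an odd count, so the point is inside Olive.

Olive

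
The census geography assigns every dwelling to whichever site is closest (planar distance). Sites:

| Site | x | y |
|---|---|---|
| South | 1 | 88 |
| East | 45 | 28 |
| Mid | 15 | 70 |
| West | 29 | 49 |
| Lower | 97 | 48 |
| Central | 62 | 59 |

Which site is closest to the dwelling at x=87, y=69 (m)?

Squared distances to each site:
South: 7757.000; East: 3445.000; Mid: 5185.000; West: 3764.000; Lower: 541.000; Central: 725.000.
Minimum at Lower.

Lower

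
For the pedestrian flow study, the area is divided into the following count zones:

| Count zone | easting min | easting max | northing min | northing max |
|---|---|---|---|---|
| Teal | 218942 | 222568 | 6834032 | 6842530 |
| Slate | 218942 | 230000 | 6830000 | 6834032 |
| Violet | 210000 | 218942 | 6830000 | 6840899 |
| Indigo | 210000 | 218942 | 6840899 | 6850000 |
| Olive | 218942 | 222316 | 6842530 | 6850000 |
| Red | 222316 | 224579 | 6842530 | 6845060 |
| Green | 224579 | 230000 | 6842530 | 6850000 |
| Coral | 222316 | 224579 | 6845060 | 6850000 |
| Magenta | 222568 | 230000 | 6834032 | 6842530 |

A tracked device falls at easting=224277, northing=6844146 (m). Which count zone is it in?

Red

The point has easting = 224277 and northing = 6844146.
Only Red satisfies 222316 ≤ easting ≤ 224579 and 6842530 ≤ northing ≤ 6845060.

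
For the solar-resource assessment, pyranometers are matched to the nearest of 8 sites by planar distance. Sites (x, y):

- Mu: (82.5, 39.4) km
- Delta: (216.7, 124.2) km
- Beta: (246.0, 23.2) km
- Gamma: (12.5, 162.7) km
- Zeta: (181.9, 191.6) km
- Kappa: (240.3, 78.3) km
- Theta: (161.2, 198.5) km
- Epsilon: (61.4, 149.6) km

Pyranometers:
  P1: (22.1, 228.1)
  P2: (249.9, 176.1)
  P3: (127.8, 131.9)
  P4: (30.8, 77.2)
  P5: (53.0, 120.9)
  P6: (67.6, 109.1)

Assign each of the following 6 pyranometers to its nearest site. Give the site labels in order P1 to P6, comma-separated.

P1 → Gamma (d²=4369.32)
P2 → Delta (d²=3795.85)
P3 → Epsilon (d²=4722.25)
P4 → Mu (d²=4101.73)
P5 → Epsilon (d²=894.25)
P6 → Epsilon (d²=1678.69)

Gamma, Delta, Epsilon, Mu, Epsilon, Epsilon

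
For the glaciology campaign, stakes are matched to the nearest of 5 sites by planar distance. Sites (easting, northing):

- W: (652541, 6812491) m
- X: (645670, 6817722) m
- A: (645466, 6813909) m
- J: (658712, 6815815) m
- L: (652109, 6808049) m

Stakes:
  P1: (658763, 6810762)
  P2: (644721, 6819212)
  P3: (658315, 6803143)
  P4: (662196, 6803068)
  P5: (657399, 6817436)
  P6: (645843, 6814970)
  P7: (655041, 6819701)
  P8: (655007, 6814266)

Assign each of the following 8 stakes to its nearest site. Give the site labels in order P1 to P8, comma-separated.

J, X, L, L, J, A, J, W

P1 → J (d²=25535410.00)
P2 → X (d²=3120701.00)
P3 → L (d²=62583272.00)
P4 → L (d²=126557930.00)
P5 → J (d²=4351610.00)
P6 → A (d²=1267850.00)
P7 → J (d²=28577237.00)
P8 → W (d²=9231781.00)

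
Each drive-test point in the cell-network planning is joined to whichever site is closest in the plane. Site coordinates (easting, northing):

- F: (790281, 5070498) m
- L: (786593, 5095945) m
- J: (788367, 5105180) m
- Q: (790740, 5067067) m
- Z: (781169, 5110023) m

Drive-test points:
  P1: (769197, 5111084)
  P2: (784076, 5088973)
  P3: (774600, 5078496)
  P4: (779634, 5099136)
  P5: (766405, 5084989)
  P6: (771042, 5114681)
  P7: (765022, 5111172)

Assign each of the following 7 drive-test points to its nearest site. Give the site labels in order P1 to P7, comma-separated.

Z, L, F, L, L, Z, Z

P1 → Z (d²=144454505.00)
P2 → L (d²=54944073.00)
P3 → F (d²=309861765.00)
P4 → L (d²=58610162.00)
P5 → L (d²=527589280.00)
P6 → Z (d²=124253093.00)
P7 → Z (d²=262045810.00)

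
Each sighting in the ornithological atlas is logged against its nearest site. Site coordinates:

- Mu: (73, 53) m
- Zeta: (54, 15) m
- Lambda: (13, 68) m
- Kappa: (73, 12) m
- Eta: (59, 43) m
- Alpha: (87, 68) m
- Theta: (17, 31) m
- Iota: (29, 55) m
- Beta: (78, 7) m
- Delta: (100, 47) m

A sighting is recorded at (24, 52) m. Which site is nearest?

Iota

Squared distances to each site:
Mu: 2402.000; Zeta: 2269.000; Lambda: 377.000; Kappa: 4001.000; Eta: 1306.000; Alpha: 4225.000; Theta: 490.000; Iota: 34.000; Beta: 4941.000; Delta: 5801.000.
Minimum at Iota.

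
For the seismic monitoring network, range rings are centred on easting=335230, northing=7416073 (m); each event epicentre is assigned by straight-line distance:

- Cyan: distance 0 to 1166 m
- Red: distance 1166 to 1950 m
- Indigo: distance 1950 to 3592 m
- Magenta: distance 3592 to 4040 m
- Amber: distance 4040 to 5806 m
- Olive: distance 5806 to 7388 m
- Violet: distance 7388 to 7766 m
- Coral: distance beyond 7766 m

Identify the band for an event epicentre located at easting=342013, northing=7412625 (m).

Violet

Distance = √((342013−335230)² + (7412625−7416073)²) = √(46009089.000 + 11888704.000) = 7609.060 m.
7388 ≤ 7609.060 < 7766 → Violet.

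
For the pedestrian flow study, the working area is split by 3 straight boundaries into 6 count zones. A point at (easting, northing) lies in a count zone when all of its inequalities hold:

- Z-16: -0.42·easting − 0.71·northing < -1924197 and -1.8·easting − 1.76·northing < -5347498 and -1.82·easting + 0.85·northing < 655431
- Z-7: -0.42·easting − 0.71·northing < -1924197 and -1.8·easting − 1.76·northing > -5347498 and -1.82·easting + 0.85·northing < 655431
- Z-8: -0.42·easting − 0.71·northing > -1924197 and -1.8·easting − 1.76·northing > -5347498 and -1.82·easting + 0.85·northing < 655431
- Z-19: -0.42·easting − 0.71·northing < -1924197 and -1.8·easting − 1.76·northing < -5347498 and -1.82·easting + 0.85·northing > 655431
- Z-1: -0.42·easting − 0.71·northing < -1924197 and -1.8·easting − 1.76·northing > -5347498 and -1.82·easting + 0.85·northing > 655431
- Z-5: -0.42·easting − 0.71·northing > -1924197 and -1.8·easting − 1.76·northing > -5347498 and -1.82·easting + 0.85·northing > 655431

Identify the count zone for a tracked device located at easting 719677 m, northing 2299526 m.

-0.42·719677 − 0.71·2299526 = -1934927.800, which is < -1924197
-1.8·719677 − 1.76·2299526 = -5342584.360, which is > -5347498
-1.82·719677 + 0.85·2299526 = 644784.960, which is < 655431
This sign pattern matches Z-7.

Z-7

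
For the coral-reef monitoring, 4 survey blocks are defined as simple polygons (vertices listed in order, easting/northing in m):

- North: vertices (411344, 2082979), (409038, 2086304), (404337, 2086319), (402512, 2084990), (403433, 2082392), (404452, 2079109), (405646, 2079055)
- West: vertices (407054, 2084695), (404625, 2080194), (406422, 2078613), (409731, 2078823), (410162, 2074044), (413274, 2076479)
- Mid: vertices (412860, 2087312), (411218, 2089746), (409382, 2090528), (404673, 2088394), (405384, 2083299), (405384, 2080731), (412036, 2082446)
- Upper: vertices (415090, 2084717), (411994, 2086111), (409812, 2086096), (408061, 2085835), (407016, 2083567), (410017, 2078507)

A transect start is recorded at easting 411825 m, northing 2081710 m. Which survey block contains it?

Upper

Cast a ray rightward from (411825, 2081710). For each polygon, the edges (by vertex number in listed order) whose endpoints lie on opposite sides of northing = 2081710, where each meets that height, and whether that is right or left of the point:
North: 5–6 at easting≈403644.7 (left), 7–1 at easting≈409501.3 (left) → 0 crossings.
West: 1–2 at easting≈405443.1 (left), 6–1 at easting≈409313.8 (left) → 0 crossings.
Mid: 5–6 at easting≈405384.0 (left), 6–7 at easting≈409181.3 (left) → 0 crossings.
Upper: 5–6 at easting≈408117.4 (left), 6–1 at easting≈412633.6 (right) → 1 crossing.
Only Upper has an odd count, so the point is inside Upper.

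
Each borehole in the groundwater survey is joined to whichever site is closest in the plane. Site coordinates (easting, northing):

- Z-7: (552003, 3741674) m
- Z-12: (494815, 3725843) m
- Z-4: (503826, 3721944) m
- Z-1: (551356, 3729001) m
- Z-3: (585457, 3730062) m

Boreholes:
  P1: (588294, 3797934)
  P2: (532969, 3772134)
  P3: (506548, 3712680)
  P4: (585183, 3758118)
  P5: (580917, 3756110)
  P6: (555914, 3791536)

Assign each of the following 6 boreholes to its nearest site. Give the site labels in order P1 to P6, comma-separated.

Z-7, Z-7, Z-4, Z-3, Z-3, Z-7

P1 → Z-7 (d²=4482224281.00)
P2 → Z-7 (d²=1290104756.00)
P3 → Z-4 (d²=93230980.00)
P4 → Z-3 (d²=787214212.00)
P5 → Z-3 (d²=699109904.00)
P6 → Z-7 (d²=2501514965.00)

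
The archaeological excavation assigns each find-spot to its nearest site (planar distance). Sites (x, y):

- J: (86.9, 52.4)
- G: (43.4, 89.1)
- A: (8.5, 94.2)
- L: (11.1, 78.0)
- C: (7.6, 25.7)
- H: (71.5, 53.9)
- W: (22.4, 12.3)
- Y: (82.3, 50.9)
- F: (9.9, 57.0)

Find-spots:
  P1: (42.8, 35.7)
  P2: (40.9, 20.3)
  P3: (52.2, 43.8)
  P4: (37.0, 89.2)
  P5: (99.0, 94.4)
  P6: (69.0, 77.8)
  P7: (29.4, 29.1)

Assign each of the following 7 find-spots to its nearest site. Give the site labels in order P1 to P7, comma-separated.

W, W, H, G, J, H, W

P1 → W (d²=963.72)
P2 → W (d²=406.25)
P3 → H (d²=474.50)
P4 → G (d²=40.97)
P5 → J (d²=1910.41)
P6 → H (d²=577.46)
P7 → W (d²=331.24)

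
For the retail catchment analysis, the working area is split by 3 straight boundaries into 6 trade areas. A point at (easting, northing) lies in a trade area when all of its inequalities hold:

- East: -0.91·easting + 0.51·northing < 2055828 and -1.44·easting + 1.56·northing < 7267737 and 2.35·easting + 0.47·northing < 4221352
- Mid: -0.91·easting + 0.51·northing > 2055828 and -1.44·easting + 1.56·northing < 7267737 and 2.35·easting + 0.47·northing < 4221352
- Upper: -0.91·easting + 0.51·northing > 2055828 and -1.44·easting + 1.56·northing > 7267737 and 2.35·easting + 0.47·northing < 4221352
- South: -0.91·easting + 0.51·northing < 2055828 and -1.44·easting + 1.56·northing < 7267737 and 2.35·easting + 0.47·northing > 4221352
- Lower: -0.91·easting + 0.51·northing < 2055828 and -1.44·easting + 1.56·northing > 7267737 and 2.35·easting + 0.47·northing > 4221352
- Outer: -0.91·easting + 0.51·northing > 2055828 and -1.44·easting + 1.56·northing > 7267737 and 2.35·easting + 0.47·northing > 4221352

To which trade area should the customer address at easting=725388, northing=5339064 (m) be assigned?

Upper

-0.91·725388 + 0.51·5339064 = 2062819.560, which is > 2055828
-1.44·725388 + 1.56·5339064 = 7284381.120, which is > 7267737
2.35·725388 + 0.47·5339064 = 4214021.880, which is < 4221352
This sign pattern matches Upper.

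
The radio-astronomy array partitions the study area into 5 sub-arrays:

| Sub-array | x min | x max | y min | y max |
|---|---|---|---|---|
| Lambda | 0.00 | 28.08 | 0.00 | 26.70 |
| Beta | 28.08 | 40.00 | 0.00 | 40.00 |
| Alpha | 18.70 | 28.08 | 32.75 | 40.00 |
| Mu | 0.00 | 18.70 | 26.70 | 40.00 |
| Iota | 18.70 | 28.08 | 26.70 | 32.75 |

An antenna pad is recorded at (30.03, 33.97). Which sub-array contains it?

The point has x = 30.03 and y = 33.97.
Only Beta satisfies 28.08 ≤ x ≤ 40.00 and 0.00 ≤ y ≤ 40.00.

Beta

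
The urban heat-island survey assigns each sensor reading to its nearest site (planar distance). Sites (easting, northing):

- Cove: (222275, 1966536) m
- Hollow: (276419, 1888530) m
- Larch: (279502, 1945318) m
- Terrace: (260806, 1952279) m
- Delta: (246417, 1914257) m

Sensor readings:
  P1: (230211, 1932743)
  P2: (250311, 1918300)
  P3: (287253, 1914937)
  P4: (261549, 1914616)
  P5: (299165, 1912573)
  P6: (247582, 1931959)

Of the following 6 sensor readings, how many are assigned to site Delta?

4

P1 → Delta
P2 → Delta
P3 → Hollow
P4 → Delta
P5 → Hollow
P6 → Delta
4 of the 6 go to Delta.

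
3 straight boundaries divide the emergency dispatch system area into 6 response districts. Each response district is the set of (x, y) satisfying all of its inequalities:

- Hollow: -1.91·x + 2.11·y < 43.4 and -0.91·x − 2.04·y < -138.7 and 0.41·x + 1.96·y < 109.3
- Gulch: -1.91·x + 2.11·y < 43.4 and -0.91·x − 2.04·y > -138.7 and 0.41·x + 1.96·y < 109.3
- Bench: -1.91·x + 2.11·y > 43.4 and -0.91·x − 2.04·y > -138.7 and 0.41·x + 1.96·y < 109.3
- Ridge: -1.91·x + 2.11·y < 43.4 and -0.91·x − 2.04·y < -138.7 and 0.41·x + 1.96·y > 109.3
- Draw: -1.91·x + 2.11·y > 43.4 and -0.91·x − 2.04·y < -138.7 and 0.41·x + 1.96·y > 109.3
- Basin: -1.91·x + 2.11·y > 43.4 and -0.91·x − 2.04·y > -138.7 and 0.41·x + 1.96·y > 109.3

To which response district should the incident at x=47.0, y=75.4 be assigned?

-1.91·47.0 + 2.11·75.4 = 69.324, which is > 43.4
-0.91·47.0 − 2.04·75.4 = -196.586, which is < -138.7
0.41·47.0 + 1.96·75.4 = 167.054, which is > 109.3
This sign pattern matches Draw.

Draw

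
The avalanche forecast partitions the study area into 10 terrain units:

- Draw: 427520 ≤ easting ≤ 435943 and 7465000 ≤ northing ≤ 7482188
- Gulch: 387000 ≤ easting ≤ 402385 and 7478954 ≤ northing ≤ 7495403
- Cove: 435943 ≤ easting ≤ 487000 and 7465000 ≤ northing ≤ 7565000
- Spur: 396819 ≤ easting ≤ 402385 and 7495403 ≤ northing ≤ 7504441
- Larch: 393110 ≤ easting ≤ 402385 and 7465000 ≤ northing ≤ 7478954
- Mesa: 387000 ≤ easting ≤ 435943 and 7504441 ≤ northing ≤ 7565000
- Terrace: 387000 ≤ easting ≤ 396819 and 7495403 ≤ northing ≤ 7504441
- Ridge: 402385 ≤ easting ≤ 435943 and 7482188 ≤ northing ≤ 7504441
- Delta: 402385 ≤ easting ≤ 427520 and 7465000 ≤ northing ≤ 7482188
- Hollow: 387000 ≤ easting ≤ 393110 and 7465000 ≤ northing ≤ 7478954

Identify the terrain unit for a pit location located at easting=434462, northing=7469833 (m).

Draw

The point has easting = 434462 and northing = 7469833.
Only Draw satisfies 427520 ≤ easting ≤ 435943 and 7465000 ≤ northing ≤ 7482188.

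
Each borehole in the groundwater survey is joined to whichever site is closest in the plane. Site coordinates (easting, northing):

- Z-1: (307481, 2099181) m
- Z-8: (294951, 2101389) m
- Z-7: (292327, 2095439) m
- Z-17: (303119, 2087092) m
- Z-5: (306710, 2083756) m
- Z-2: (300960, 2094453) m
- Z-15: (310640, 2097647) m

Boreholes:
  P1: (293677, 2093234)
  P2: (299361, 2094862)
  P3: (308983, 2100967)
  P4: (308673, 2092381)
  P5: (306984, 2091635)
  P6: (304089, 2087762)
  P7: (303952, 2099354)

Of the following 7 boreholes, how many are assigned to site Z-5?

0

P1 → Z-7
P2 → Z-2
P3 → Z-1
P4 → Z-15
P5 → Z-17
P6 → Z-17
P7 → Z-1
0 of the 7 go to Z-5.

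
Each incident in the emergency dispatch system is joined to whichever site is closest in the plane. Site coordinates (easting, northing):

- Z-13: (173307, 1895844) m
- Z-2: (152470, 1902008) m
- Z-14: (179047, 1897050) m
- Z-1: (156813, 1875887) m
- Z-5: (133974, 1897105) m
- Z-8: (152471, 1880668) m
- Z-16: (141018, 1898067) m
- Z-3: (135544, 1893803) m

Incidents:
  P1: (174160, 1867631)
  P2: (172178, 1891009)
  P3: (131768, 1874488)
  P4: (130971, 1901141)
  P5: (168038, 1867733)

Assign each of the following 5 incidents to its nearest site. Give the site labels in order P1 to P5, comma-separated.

P1 → Z-1 (d²=369079945.00)
P2 → Z-13 (d²=24651866.00)
P3 → Z-3 (d²=387327401.00)
P4 → Z-5 (d²=25307305.00)
P5 → Z-1 (d²=192488341.00)

Z-1, Z-13, Z-3, Z-5, Z-1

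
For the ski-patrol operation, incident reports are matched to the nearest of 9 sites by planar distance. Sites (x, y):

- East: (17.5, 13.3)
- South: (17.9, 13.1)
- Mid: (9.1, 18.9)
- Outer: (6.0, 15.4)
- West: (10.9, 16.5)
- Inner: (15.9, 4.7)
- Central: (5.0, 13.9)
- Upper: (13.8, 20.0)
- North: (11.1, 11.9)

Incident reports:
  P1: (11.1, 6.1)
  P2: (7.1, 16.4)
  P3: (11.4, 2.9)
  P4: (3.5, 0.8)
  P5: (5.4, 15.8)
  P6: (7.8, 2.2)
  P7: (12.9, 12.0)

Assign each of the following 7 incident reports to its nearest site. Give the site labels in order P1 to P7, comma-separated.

P1 → Inner (d²=25.00)
P2 → Outer (d²=2.21)
P3 → Inner (d²=23.49)
P4 → Inner (d²=168.97)
P5 → Outer (d²=0.52)
P6 → Inner (d²=71.86)
P7 → North (d²=3.25)

Inner, Outer, Inner, Inner, Outer, Inner, North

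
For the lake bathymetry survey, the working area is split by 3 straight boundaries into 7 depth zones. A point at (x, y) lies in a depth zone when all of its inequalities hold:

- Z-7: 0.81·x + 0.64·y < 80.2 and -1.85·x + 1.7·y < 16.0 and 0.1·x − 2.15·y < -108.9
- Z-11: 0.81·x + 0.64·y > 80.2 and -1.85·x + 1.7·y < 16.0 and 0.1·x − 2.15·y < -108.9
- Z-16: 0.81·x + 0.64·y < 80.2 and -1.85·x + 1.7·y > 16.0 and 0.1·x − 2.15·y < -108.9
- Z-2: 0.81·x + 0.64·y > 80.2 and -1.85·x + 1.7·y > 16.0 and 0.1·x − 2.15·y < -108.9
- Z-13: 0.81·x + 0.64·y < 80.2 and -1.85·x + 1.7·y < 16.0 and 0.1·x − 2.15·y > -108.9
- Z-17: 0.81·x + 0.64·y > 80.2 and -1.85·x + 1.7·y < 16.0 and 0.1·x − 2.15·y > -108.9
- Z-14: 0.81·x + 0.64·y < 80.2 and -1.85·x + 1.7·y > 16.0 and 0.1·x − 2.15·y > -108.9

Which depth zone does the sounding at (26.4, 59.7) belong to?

Z-16

0.81·26.4 + 0.64·59.7 = 59.592, which is < 80.2
-1.85·26.4 + 1.7·59.7 = 52.650, which is > 16.0
0.1·26.4 − 2.15·59.7 = -125.715, which is < -108.9
This sign pattern matches Z-16.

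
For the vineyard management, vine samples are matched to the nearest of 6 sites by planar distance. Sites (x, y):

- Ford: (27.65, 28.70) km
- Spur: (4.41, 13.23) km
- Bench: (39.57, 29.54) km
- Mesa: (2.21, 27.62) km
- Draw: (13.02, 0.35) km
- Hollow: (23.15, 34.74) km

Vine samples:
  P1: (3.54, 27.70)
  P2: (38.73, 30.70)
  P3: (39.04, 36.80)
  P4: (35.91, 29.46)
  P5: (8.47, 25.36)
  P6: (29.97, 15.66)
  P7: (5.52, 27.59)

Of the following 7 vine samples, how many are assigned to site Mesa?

3

P1 → Mesa
P2 → Bench
P3 → Bench
P4 → Bench
P5 → Mesa
P6 → Ford
P7 → Mesa
3 of the 7 go to Mesa.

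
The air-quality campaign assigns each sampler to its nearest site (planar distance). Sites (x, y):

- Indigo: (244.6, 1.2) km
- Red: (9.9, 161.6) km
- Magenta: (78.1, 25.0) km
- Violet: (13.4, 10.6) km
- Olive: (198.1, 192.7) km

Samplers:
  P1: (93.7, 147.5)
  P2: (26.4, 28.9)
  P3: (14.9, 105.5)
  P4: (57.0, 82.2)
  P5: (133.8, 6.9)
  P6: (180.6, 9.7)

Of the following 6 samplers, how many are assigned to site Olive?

0

P1 → Red
P2 → Violet
P3 → Red
P4 → Magenta
P5 → Magenta
P6 → Indigo
0 of the 6 go to Olive.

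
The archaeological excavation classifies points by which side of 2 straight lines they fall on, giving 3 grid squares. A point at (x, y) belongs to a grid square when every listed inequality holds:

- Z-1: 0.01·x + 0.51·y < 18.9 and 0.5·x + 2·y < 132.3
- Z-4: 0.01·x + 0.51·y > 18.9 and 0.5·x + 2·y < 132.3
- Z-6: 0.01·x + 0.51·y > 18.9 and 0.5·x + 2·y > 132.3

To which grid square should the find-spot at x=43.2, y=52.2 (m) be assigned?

0.01·43.2 + 0.51·52.2 = 27.054, which is > 18.9
0.5·43.2 + 2·52.2 = 126.000, which is < 132.3
This sign pattern matches Z-4.

Z-4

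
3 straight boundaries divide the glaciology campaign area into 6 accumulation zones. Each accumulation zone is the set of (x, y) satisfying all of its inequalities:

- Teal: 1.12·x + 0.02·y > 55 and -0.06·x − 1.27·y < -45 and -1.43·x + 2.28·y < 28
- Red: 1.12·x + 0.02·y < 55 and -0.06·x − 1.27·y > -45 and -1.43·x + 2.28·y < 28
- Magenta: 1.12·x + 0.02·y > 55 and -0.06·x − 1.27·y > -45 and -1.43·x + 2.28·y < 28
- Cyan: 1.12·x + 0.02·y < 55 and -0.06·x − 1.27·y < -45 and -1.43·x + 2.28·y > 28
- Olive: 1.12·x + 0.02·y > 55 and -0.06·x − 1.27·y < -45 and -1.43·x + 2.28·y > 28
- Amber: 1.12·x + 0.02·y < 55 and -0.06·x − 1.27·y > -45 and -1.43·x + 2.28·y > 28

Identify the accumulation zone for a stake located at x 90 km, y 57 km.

1.12·90 + 0.02·57 = 101.940, which is > 55
-0.06·90 − 1.27·57 = -77.790, which is < -45
-1.43·90 + 2.28·57 = 1.260, which is < 28
This sign pattern matches Teal.

Teal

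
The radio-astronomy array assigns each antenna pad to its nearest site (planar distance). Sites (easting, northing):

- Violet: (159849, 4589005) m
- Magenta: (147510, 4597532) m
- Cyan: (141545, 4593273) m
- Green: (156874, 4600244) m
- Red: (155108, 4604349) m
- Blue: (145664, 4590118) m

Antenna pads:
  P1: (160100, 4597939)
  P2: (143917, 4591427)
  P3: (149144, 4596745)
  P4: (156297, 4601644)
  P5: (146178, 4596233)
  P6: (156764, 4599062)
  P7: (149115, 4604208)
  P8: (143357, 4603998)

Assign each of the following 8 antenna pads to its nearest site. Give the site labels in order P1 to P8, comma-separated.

Green, Blue, Magenta, Green, Magenta, Green, Red, Magenta

P1 → Green (d²=15720101.00)
P2 → Blue (d²=4765490.00)
P3 → Magenta (d²=3289325.00)
P4 → Green (d²=2292929.00)
P5 → Magenta (d²=3461625.00)
P6 → Green (d²=1409224.00)
P7 → Red (d²=35935930.00)
P8 → Magenta (d²=59056565.00)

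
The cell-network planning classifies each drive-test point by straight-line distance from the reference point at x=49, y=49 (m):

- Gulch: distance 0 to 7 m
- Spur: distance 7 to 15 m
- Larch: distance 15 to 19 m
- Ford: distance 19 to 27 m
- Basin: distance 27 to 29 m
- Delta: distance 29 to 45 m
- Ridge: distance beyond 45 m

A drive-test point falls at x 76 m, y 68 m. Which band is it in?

Delta

Distance = √((76−49)² + (68−49)²) = √(729.000 + 361.000) = 33.015 m.
29 ≤ 33.015 < 45 → Delta.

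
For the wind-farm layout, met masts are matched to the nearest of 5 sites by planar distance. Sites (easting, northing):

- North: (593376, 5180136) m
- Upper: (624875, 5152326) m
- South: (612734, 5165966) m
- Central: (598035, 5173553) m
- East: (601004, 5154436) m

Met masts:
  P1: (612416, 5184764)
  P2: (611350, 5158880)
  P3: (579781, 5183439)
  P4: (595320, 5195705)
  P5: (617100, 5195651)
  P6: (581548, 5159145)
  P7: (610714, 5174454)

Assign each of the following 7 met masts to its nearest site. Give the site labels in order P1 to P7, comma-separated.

Central, South, North, North, North, East, South

P1 → Central (d²=332499682.00)
P2 → South (d²=52126852.00)
P3 → North (d²=195733834.00)
P4 → North (d²=246172897.00)
P5 → North (d²=803543401.00)
P6 → East (d²=400710617.00)
P7 → South (d²=76126544.00)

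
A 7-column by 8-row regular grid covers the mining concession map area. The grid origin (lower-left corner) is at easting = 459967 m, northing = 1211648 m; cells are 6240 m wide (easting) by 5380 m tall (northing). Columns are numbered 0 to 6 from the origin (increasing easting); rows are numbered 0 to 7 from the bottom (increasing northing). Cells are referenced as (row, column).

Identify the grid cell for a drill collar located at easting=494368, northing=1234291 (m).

Column index: ⌊(494368 − 459967) / 6240⌋ = ⌊5.513⌋ = 5
Row offset from origin: ⌊(1234291 − 1211648) / 5380⌋ = ⌊4.209⌋ = 4 → row 4

(4, 5)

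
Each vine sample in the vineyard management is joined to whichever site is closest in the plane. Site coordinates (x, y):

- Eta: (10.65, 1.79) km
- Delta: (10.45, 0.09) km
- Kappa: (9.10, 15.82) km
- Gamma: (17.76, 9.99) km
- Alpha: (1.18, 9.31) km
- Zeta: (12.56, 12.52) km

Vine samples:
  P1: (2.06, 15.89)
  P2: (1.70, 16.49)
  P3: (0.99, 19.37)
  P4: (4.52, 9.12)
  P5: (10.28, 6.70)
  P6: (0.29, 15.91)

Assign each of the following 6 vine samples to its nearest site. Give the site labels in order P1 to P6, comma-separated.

Alpha, Alpha, Kappa, Alpha, Eta, Alpha

P1 → Alpha (d²=44.07)
P2 → Alpha (d²=51.82)
P3 → Kappa (d²=78.37)
P4 → Alpha (d²=11.19)
P5 → Eta (d²=24.25)
P6 → Alpha (d²=44.35)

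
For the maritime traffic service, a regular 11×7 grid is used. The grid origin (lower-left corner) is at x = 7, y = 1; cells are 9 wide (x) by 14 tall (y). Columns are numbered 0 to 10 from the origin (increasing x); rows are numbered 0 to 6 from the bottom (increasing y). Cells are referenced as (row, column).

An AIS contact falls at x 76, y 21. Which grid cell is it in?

(1, 7)

Column index: ⌊(76 − 7) / 9⌋ = ⌊7.667⌋ = 7
Row offset from origin: ⌊(21 − 1) / 14⌋ = ⌊1.429⌋ = 1 → row 1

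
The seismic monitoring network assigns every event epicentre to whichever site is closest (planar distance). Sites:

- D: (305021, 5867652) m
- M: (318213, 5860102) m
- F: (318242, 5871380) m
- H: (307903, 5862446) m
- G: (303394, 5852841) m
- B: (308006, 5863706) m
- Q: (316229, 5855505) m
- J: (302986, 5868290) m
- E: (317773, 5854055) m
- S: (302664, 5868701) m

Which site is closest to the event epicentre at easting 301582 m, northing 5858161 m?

Squared distances to each site:
D: 101905802.000; M: 280357642.000; F: 452297561.000; H: 58316266.000; G: 31585744.000; B: 72014801.000; Q: 221588945.000; J: 104567857.000; E: 279007717.000; S: 112262324.000.
Minimum at G.

G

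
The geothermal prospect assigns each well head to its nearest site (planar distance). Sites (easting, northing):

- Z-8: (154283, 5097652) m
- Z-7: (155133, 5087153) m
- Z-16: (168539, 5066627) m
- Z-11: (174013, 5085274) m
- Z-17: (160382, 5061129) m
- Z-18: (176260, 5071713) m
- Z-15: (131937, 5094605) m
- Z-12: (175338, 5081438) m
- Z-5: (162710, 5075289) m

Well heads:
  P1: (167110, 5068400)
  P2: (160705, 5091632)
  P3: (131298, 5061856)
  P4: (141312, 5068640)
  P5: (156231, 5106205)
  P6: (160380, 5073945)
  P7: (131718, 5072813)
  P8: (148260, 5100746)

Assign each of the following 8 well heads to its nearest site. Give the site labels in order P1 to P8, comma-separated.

P1 → Z-16 (d²=5185570.00)
P2 → Z-7 (d²=51108625.00)
P3 → Z-17 (d²=846407585.00)
P4 → Z-17 (d²=420080021.00)
P5 → Z-8 (d²=76948513.00)
P6 → Z-5 (d²=7235236.00)
P7 → Z-15 (d²=474939225.00)
P8 → Z-8 (d²=45849365.00)

Z-16, Z-7, Z-17, Z-17, Z-8, Z-5, Z-15, Z-8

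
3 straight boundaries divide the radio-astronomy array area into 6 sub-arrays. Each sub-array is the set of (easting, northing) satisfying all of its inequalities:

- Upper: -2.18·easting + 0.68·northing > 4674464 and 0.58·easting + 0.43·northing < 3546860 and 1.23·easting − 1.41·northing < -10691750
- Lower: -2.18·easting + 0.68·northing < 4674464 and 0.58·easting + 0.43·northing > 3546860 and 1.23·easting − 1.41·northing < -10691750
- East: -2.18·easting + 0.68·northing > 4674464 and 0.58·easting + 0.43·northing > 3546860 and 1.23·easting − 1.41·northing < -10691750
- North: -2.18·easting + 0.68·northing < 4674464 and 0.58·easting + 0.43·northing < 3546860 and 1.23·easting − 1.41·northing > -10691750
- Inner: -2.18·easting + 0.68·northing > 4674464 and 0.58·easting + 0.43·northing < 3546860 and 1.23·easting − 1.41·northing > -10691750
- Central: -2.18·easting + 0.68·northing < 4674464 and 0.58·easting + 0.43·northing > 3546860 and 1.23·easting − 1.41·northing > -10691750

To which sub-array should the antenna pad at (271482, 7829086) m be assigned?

Upper

-2.18·271482 + 0.68·7829086 = 4731947.720, which is > 4674464
0.58·271482 + 0.43·7829086 = 3523966.540, which is < 3546860
1.23·271482 − 1.41·7829086 = -10705088.400, which is < -10691750
This sign pattern matches Upper.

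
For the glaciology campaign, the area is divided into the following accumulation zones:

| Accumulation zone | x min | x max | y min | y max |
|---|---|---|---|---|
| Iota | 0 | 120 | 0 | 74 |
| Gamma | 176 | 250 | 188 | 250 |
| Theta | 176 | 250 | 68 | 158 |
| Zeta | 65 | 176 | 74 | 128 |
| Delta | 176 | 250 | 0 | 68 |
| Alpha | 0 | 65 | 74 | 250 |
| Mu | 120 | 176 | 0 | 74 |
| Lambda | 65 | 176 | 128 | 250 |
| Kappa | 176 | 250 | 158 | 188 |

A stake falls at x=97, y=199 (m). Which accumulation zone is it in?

The point has x = 97 and y = 199.
Only Lambda satisfies 65 ≤ x ≤ 176 and 128 ≤ y ≤ 250.

Lambda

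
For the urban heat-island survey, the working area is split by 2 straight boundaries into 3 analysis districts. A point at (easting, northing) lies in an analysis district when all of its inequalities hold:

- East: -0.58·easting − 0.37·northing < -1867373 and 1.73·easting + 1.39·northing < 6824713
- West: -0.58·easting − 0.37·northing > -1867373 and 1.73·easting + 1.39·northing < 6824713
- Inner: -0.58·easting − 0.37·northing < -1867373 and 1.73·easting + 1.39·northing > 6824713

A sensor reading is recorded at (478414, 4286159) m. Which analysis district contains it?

-0.58·478414 − 0.37·4286159 = -1863358.950, which is > -1867373
1.73·478414 + 1.39·4286159 = 6785417.230, which is < 6824713
This sign pattern matches West.

West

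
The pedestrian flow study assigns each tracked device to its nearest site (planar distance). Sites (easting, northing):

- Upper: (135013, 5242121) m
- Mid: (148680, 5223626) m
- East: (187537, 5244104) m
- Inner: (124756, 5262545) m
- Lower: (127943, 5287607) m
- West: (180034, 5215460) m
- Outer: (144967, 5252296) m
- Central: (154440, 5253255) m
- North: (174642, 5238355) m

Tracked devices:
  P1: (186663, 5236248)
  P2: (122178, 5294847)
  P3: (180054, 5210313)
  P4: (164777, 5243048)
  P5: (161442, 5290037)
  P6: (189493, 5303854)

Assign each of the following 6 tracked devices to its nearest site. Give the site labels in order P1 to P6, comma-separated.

East, Lower, West, North, Lower, East

P1 → East (d²=62480612.00)
P2 → Lower (d²=85652825.00)
P3 → West (d²=26492009.00)
P4 → North (d²=119342474.00)
P5 → Lower (d²=1128087901.00)
P6 → East (d²=3573888436.00)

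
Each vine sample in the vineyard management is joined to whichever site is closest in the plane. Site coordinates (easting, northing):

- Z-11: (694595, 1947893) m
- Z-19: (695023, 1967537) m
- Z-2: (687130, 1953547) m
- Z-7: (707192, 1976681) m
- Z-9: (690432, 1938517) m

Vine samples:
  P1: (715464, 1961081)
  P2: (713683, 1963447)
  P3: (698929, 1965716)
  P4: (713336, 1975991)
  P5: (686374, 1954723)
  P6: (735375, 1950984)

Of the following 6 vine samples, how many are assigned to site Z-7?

4

P1 → Z-7
P2 → Z-7
P3 → Z-19
P4 → Z-7
P5 → Z-2
P6 → Z-7
4 of the 6 go to Z-7.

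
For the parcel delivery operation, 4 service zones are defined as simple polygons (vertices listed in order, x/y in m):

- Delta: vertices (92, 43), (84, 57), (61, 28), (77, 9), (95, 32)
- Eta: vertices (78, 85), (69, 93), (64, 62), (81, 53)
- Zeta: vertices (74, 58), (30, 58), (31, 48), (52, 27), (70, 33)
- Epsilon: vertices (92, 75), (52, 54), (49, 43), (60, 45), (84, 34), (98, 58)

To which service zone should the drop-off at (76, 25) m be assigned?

Cast a ray rightward from (76, 25). For each polygon, the edges (by vertex number in listed order) whose endpoints lie on opposite sides of y = 25, where each meets that height, and whether that is right or left of the point:
Delta: 3–4 at x≈63.5 (left), 4–5 at x≈89.5 (right) → 1 crossing.
Eta: no edge straddles that height → 0 crossings.
Zeta: no edge straddles that height → 0 crossings.
Epsilon: no edge straddles that height → 0 crossings.
Only Delta has an odd count, so the point is inside Delta.

Delta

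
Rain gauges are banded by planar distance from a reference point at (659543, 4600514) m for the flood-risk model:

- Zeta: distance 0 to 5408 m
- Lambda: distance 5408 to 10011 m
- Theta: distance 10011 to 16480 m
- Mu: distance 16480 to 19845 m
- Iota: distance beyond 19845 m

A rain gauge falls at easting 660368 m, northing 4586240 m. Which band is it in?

Distance = √((660368−659543)² + (4586240−4600514)²) = √(680625.000 + 203747076.000) = 14297.822 m.
10011 ≤ 14297.822 < 16480 → Theta.

Theta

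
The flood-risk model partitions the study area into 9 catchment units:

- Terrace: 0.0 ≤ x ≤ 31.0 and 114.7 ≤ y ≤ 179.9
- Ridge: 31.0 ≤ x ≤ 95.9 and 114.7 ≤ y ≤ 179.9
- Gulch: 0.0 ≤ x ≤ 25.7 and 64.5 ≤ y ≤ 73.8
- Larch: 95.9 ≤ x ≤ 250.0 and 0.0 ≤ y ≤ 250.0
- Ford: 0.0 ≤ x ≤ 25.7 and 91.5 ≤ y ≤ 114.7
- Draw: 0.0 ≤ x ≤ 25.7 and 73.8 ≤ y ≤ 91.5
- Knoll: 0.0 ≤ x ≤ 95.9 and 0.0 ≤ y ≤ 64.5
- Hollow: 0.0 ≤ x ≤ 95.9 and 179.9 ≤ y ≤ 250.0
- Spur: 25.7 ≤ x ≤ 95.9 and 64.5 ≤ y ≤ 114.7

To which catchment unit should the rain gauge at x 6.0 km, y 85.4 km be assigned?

Draw

The point has x = 6.0 and y = 85.4.
Only Draw satisfies 0.0 ≤ x ≤ 25.7 and 73.8 ≤ y ≤ 91.5.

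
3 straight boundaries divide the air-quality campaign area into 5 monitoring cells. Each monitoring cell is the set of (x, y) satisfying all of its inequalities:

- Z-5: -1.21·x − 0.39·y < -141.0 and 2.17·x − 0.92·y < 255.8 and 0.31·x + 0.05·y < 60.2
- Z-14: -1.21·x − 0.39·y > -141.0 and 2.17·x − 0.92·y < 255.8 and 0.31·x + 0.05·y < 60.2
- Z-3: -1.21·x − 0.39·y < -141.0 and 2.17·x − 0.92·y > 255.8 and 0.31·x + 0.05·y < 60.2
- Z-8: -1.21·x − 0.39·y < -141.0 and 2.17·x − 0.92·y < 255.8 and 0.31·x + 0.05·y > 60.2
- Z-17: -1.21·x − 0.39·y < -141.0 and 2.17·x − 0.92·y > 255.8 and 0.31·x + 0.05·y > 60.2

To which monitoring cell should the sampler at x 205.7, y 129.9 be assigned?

-1.21·205.7 − 0.39·129.9 = -299.558, which is < -141.0
2.17·205.7 − 0.92·129.9 = 326.861, which is > 255.8
0.31·205.7 + 0.05·129.9 = 70.262, which is > 60.2
This sign pattern matches Z-17.

Z-17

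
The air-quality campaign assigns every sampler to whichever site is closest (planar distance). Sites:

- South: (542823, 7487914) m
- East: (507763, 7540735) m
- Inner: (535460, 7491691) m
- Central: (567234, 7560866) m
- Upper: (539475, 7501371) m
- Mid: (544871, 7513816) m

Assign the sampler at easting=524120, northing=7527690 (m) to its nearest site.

East

Squared distances to each site:
South: 1931932385.000; East: 437723474.000; Inner: 1424523601.000; Central: 2959463972.000; Upper: 928465786.000; Mid: 623091877.000.
Minimum at East.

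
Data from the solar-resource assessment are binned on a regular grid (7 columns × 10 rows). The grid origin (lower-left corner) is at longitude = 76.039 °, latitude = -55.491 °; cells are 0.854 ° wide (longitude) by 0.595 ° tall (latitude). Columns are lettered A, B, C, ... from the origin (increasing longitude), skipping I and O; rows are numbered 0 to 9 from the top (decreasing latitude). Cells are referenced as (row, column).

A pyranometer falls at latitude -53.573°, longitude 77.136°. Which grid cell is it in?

(6, B)

Column index: ⌊(77.136 − 76.039) / 0.854⌋ = ⌊1.285⌋ = 1 → column B
Row offset from origin: ⌊(-53.573 − -55.491) / 0.595⌋ = ⌊3.224⌋ = 3 → row 6 (counted from top)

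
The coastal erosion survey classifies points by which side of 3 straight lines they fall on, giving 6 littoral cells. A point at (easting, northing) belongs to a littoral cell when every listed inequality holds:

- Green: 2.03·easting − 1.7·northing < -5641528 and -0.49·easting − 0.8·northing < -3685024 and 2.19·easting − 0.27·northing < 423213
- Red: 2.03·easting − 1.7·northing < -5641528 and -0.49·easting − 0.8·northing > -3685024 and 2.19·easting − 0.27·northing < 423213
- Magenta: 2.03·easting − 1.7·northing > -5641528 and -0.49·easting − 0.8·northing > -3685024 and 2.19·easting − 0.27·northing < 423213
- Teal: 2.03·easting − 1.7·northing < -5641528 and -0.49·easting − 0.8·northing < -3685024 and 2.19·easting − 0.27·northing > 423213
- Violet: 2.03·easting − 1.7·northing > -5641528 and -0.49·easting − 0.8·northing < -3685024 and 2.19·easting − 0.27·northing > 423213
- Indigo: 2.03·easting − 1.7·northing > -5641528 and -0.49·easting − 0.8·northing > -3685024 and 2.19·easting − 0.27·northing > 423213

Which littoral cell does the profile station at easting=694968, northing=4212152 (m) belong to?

Green

2.03·694968 − 1.7·4212152 = -5749873.360, which is < -5641528
-0.49·694968 − 0.8·4212152 = -3710255.920, which is < -3685024
2.19·694968 − 0.27·4212152 = 384698.880, which is < 423213
This sign pattern matches Green.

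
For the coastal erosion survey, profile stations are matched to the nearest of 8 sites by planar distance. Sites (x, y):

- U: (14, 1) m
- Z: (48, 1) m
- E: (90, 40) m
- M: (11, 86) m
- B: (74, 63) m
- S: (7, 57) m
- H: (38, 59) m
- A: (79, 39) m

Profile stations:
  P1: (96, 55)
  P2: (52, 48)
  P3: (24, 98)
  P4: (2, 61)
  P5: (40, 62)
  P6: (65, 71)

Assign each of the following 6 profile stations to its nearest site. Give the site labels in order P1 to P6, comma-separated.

P1 → E (d²=261.00)
P2 → H (d²=317.00)
P3 → M (d²=313.00)
P4 → S (d²=41.00)
P5 → H (d²=13.00)
P6 → B (d²=145.00)

E, H, M, S, H, B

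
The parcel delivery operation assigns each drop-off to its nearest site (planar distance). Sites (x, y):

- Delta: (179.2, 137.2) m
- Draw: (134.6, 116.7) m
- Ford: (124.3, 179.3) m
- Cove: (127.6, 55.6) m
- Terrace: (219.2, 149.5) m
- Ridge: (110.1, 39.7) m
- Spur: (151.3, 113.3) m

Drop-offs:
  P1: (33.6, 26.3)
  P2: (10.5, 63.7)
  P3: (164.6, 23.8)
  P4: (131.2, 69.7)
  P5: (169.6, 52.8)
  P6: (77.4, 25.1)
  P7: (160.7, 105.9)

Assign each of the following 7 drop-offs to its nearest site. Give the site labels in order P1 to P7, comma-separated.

P1 → Ridge (d²=6031.81)
P2 → Ridge (d²=10496.16)
P3 → Cove (d²=2380.24)
P4 → Cove (d²=211.77)
P5 → Cove (d²=1771.84)
P6 → Ridge (d²=1282.45)
P7 → Spur (d²=143.12)

Ridge, Ridge, Cove, Cove, Cove, Ridge, Spur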